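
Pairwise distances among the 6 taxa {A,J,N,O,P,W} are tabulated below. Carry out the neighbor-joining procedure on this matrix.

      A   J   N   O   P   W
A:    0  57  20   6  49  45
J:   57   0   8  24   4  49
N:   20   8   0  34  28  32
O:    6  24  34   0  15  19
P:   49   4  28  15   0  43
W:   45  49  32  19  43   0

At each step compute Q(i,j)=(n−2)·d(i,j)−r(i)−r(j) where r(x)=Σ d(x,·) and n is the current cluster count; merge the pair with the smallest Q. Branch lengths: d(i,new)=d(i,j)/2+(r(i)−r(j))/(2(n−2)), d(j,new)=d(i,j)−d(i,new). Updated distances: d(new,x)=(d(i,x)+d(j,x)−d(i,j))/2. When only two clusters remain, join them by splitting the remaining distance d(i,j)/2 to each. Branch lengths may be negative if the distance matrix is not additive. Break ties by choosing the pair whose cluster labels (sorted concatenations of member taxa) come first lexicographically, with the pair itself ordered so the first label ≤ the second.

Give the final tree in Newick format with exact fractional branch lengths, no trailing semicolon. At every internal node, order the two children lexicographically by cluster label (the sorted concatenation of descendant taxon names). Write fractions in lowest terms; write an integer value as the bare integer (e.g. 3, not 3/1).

(((A:191/16,O:-95/16):149/16,((J:19/8,P:13/8):149/12,N:43/12):165/16):315/32,W:315/32)

step 1: merge (J,P) at d=4, Q=-265; branch lengths J→19/8, P→13/8; new cluster JP
  updated: d(A,JP)=51, d(JP,N)=16, d(JP,O)=35/2, d(JP,W)=44
step 2: merge (JP,N) at d=16, Q=-365/2; branch lengths JP→149/12, N→43/12; new cluster JNP
  updated: d(A,JNP)=55/2, d(JNP,O)=71/4, d(JNP,W)=30
step 3: merge (A,O) at d=6, Q=-437/4; branch lengths A→191/16, O→-95/16; new cluster AO
  updated: d(AO,JNP)=157/8, d(AO,W)=29
step 4: merge (AO,JNP) at d=157/8, Q=-629/8; branch lengths AO→149/16, JNP→165/16; new cluster AJNOP
  updated: d(AJNOP,W)=315/16
step 5: merge (AJNOP,W) at d=315/16; branch lengths AJNOP→315/32, W→315/32; new cluster AJNOPW
final tree: (((A:191/16,O:-95/16):149/16,((J:19/8,P:13/8):149/12,N:43/12):165/16):315/32,W:315/32)
total length: 1045/16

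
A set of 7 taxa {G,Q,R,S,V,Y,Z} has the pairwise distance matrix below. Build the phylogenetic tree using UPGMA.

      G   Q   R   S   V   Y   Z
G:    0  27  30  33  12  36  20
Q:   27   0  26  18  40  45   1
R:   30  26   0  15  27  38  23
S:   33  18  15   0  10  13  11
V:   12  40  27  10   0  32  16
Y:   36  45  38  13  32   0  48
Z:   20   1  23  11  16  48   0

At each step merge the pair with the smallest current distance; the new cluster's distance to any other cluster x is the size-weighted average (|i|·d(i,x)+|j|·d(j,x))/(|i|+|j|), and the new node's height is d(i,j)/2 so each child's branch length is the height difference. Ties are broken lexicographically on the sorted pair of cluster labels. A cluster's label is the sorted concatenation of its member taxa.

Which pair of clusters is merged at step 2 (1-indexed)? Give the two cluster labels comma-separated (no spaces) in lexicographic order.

S,V

1. join Q+Z (d=1) ⇒ QZ; edges |Q|=1/2, |Z|=1/2
  updated: d(G,QZ)=47/2, d(QZ,R)=49/2, d(QZ,S)=29/2, d(QZ,V)=28, d(QZ,Y)=93/2
2. join S+V (d=10) ⇒ SV; edges |S|=5, |V|=5
  updated: d(G,SV)=45/2, d(QZ,SV)=85/4, d(R,SV)=21, d(SV,Y)=45/2
3. join R+SV (d=21) ⇒ RSV; edges |R|=21/2, |SV|=11/2
  updated: d(G,RSV)=25, d(QZ,RSV)=67/3, d(RSV,Y)=83/3
4. join QZ+RSV (d=67/3) ⇒ QRSVZ; edges |QZ|=32/3, |RSV|=2/3
  updated: d(G,QRSVZ)=122/5, d(QRSVZ,Y)=176/5
5. join G+QRSVZ (d=122/5) ⇒ GQRSVZ; edges |G|=61/5, |QRSVZ|=31/30
  updated: d(GQRSVZ,Y)=106/3
6. join GQRSVZ+Y (d=106/3) ⇒ GQRSVYZ; edges |GQRSVZ|=82/15, |Y|=53/3
final tree: ((G:61/5,((Q:1/2,Z:1/2):32/3,(R:21/2,(S:5,V:5):11/2):2/3):31/30):82/15,Y:53/3)
total length: 747/10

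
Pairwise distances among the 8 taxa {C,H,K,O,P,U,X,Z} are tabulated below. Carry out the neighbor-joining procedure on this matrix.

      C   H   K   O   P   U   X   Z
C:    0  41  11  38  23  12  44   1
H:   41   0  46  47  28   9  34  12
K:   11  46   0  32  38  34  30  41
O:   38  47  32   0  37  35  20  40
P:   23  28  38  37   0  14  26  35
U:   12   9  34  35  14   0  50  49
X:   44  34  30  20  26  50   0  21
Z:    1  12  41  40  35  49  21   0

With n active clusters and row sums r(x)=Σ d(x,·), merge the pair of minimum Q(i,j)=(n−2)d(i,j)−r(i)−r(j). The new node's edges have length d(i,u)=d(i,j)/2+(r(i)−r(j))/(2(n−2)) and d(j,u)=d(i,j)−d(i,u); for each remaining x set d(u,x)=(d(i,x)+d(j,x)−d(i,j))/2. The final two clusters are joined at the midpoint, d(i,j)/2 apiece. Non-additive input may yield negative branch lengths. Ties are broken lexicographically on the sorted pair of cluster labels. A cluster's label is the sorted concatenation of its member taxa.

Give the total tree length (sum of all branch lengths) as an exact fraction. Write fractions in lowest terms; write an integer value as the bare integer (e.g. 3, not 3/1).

step 1: merge (H,U) at d=9, Q=-366; branch lengths H→17/3, U→10/3; new cluster HU
  updated: d(C,HU)=22, d(HU,K)=71/2, d(HU,O)=73/2, d(HU,P)=33/2, d(HU,X)=75/2, d(HU,Z)=26
step 2: merge (C,Z) at d=1, Q=-298; branch lengths C→-2, Z→3; new cluster CZ
  updated: d(CZ,HU)=47/2, d(CZ,K)=51/2, d(CZ,O)=77/2, d(CZ,P)=57/2, d(CZ,X)=32
step 3: merge (HU,P) at d=33/2, Q=-459/2; branch lengths HU→139/16, P→125/16; new cluster HPU
  updated: d(CZ,HPU)=71/4, d(HPU,K)=57/2, d(HPU,O)=57/2, d(HPU,X)=47/2
step 4: merge (O,X) at d=20, Q=-329/2; branch lengths O→49/4, X→31/4; new cluster OX
  updated: d(CZ,OX)=101/4, d(HPU,OX)=16, d(K,OX)=21
step 5: merge (CZ,HPU) at d=71/4, Q=-381/4; branch lengths CZ→167/16, HPU→117/16; new cluster CHPUZ
  updated: d(CHPUZ,K)=145/8, d(CHPUZ,OX)=47/4
step 6: merge (CHPUZ,K) at d=145/8, Q=-407/8; branch lengths CHPUZ→71/16, K→219/16; new cluster CHKPUZ
  updated: d(CHKPUZ,OX)=117/16
step 7: merge (CHKPUZ,OX) at d=117/16; branch lengths CHKPUZ→117/32, OX→117/32; new cluster CHKOPUXZ
final tree: ((((C:-2,Z:3):167/16,((H:17/3,U:10/3):139/16,P:125/16):117/16):71/16,K:219/16):117/32,(O:49/4,X:31/4):117/32)
total length: 1435/16

1435/16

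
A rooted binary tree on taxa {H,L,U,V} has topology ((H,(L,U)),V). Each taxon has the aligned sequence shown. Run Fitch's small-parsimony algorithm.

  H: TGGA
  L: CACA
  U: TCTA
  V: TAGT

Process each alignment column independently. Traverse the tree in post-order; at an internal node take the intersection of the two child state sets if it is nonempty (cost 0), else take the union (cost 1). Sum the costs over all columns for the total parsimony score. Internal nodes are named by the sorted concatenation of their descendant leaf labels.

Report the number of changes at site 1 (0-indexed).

site 0, node LU: L={C} ∪ U={T} → {C,T} (+1)
site 0, node HLU: H={T} ∩ LU={C,T} → {T} (+0)
site 0, node HLUV: HLU={T} ∩ V={T} → {T} (+0)
site 1, node LU: L={A} ∪ U={C} → {A,C} (+1)
site 1, node HLU: H={G} ∪ LU={A,C} → {A,C,G} (+1)
site 1, node HLUV: HLU={A,C,G} ∩ V={A} → {A} (+0)
site 2, node LU: L={C} ∪ U={T} → {C,T} (+1)
site 2, node HLU: H={G} ∪ LU={C,T} → {C,G,T} (+1)
site 2, node HLUV: HLU={C,G,T} ∩ V={G} → {G} (+0)
site 3, node LU: L={A} ∩ U={A} → {A} (+0)
site 3, node HLU: H={A} ∩ LU={A} → {A} (+0)
site 3, node HLUV: HLU={A} ∪ V={T} → {A,T} (+1)
per-site changes: [1, 2, 2, 1]; total = 6

2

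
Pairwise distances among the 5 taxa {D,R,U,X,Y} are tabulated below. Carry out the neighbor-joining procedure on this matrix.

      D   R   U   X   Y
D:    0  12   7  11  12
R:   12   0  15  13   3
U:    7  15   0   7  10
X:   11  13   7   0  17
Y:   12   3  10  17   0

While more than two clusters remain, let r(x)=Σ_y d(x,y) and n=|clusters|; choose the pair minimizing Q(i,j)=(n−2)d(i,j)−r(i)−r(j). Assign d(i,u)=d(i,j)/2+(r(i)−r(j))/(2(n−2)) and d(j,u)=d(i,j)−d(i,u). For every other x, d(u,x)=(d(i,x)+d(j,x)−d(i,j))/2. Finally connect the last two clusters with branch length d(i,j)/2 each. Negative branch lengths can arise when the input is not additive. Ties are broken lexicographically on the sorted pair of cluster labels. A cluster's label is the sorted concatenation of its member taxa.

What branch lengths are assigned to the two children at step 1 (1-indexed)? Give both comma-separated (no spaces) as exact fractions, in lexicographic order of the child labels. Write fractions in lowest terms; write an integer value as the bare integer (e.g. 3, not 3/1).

5/3,4/3

iteration 1: select R,Y (d=3, Q=-76); attach at lengths (5/3, 4/3); label the merged cluster RY
  updated: d(D,RY)=21/2, d(RY,U)=11, d(RY,X)=27/2
iteration 2: select D,RY (d=21/2, Q=-85/2); attach at lengths (29/8, 55/8); label the merged cluster DRY
  updated: d(DRY,U)=15/4, d(DRY,X)=7
iteration 3: select DRY,U (d=15/4, Q=-71/4); attach at lengths (15/8, 15/8); label the merged cluster DRUY
  updated: d(DRUY,X)=41/8
iteration 4: select DRUY,X (d=41/8); attach at lengths (41/16, 41/16); label the merged cluster DRUXY
final tree: (((D:29/8,(R:5/3,Y:4/3):55/8):15/8,U:15/8):41/16,X:41/16)
total length: 179/8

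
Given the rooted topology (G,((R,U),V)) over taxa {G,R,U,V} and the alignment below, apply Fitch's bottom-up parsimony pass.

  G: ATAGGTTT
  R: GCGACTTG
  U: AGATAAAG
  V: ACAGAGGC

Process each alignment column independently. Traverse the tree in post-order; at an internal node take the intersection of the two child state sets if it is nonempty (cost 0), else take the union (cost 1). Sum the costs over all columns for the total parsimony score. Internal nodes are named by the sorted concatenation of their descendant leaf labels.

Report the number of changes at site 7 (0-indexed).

RU@0: {G} ∪ {A} = {A,G} (union, +1)
RUV@0: {A,G} ∩ {A} = {A} (intersection, +0)
GRUV@0: {A} ∩ {A} = {A} (intersection, +0)
RU@1: {C} ∪ {G} = {C,G} (union, +1)
RUV@1: {C,G} ∩ {C} = {C} (intersection, +0)
GRUV@1: {T} ∪ {C} = {C,T} (union, +1)
RU@2: {G} ∪ {A} = {A,G} (union, +1)
RUV@2: {A,G} ∩ {A} = {A} (intersection, +0)
GRUV@2: {A} ∩ {A} = {A} (intersection, +0)
RU@3: {A} ∪ {T} = {A,T} (union, +1)
RUV@3: {A,T} ∪ {G} = {A,G,T} (union, +1)
GRUV@3: {G} ∩ {A,G,T} = {G} (intersection, +0)
RU@4: {C} ∪ {A} = {A,C} (union, +1)
RUV@4: {A,C} ∩ {A} = {A} (intersection, +0)
GRUV@4: {G} ∪ {A} = {A,G} (union, +1)
RU@5: {T} ∪ {A} = {A,T} (union, +1)
RUV@5: {A,T} ∪ {G} = {A,G,T} (union, +1)
GRUV@5: {T} ∩ {A,G,T} = {T} (intersection, +0)
RU@6: {T} ∪ {A} = {A,T} (union, +1)
RUV@6: {A,T} ∪ {G} = {A,G,T} (union, +1)
GRUV@6: {T} ∩ {A,G,T} = {T} (intersection, +0)
RU@7: {G} ∩ {G} = {G} (intersection, +0)
RUV@7: {G} ∪ {C} = {C,G} (union, +1)
GRUV@7: {T} ∪ {C,G} = {C,G,T} (union, +1)
per-site changes: [1, 2, 1, 2, 2, 2, 2, 2]; total = 14

2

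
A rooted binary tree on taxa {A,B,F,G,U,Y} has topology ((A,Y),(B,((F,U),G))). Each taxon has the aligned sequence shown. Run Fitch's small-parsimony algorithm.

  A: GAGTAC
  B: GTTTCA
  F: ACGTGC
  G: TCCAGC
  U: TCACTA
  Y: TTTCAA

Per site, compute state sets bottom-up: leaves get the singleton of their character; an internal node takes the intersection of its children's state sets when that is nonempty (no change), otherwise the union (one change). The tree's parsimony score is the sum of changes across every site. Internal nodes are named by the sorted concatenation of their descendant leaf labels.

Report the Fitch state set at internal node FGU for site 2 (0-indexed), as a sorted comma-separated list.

A,C,G

[col 0] AY: children A:{G}, Y:{T} ∪→ {G,T}; cost 1
[col 0] FU: children F:{A}, U:{T} ∪→ {A,T}; cost 1
[col 0] FGU: children FU:{A,T}, G:{T} ∩→ {T}; cost 0
[col 0] BFGU: children B:{G}, FGU:{T} ∪→ {G,T}; cost 1
[col 0] ABFGUY: children AY:{G,T}, BFGU:{G,T} ∩→ {G,T}; cost 0
[col 1] AY: children A:{A}, Y:{T} ∪→ {A,T}; cost 1
[col 1] FU: children F:{C}, U:{C} ∩→ {C}; cost 0
[col 1] FGU: children FU:{C}, G:{C} ∩→ {C}; cost 0
[col 1] BFGU: children B:{T}, FGU:{C} ∪→ {C,T}; cost 1
[col 1] ABFGUY: children AY:{A,T}, BFGU:{C,T} ∩→ {T}; cost 0
[col 2] AY: children A:{G}, Y:{T} ∪→ {G,T}; cost 1
[col 2] FU: children F:{G}, U:{A} ∪→ {A,G}; cost 1
[col 2] FGU: children FU:{A,G}, G:{C} ∪→ {A,C,G}; cost 1
[col 2] BFGU: children B:{T}, FGU:{A,C,G} ∪→ {A,C,G,T}; cost 1
[col 2] ABFGUY: children AY:{G,T}, BFGU:{A,C,G,T} ∩→ {G,T}; cost 0
[col 3] AY: children A:{T}, Y:{C} ∪→ {C,T}; cost 1
[col 3] FU: children F:{T}, U:{C} ∪→ {C,T}; cost 1
[col 3] FGU: children FU:{C,T}, G:{A} ∪→ {A,C,T}; cost 1
[col 3] BFGU: children B:{T}, FGU:{A,C,T} ∩→ {T}; cost 0
[col 3] ABFGUY: children AY:{C,T}, BFGU:{T} ∩→ {T}; cost 0
[col 4] AY: children A:{A}, Y:{A} ∩→ {A}; cost 0
[col 4] FU: children F:{G}, U:{T} ∪→ {G,T}; cost 1
[col 4] FGU: children FU:{G,T}, G:{G} ∩→ {G}; cost 0
[col 4] BFGU: children B:{C}, FGU:{G} ∪→ {C,G}; cost 1
[col 4] ABFGUY: children AY:{A}, BFGU:{C,G} ∪→ {A,C,G}; cost 1
[col 5] AY: children A:{C}, Y:{A} ∪→ {A,C}; cost 1
[col 5] FU: children F:{C}, U:{A} ∪→ {A,C}; cost 1
[col 5] FGU: children FU:{A,C}, G:{C} ∩→ {C}; cost 0
[col 5] BFGU: children B:{A}, FGU:{C} ∪→ {A,C}; cost 1
[col 5] ABFGUY: children AY:{A,C}, BFGU:{A,C} ∩→ {A,C}; cost 0
per-site changes: [3, 2, 4, 3, 3, 3]; total = 18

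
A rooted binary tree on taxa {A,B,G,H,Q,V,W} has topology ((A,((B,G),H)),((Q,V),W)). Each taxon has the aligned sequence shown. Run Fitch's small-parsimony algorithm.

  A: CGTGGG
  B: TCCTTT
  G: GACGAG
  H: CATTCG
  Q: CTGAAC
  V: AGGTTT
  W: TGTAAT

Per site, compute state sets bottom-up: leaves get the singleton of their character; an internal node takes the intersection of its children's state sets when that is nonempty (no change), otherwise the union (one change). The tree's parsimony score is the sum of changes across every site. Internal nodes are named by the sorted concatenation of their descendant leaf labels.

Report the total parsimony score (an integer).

site 0, node BG: B={T} ∪ G={G} → {G,T} (+1)
site 0, node BGH: BG={G,T} ∪ H={C} → {C,G,T} (+1)
site 0, node ABGH: A={C} ∩ BGH={C,G,T} → {C} (+0)
site 0, node QV: Q={C} ∪ V={A} → {A,C} (+1)
site 0, node QVW: QV={A,C} ∪ W={T} → {A,C,T} (+1)
site 0, node ABGHQVW: ABGH={C} ∩ QVW={A,C,T} → {C} (+0)
site 1, node BG: B={C} ∪ G={A} → {A,C} (+1)
site 1, node BGH: BG={A,C} ∩ H={A} → {A} (+0)
site 1, node ABGH: A={G} ∪ BGH={A} → {A,G} (+1)
site 1, node QV: Q={T} ∪ V={G} → {G,T} (+1)
site 1, node QVW: QV={G,T} ∩ W={G} → {G} (+0)
site 1, node ABGHQVW: ABGH={A,G} ∩ QVW={G} → {G} (+0)
site 2, node BG: B={C} ∩ G={C} → {C} (+0)
site 2, node BGH: BG={C} ∪ H={T} → {C,T} (+1)
site 2, node ABGH: A={T} ∩ BGH={C,T} → {T} (+0)
site 2, node QV: Q={G} ∩ V={G} → {G} (+0)
site 2, node QVW: QV={G} ∪ W={T} → {G,T} (+1)
site 2, node ABGHQVW: ABGH={T} ∩ QVW={G,T} → {T} (+0)
site 3, node BG: B={T} ∪ G={G} → {G,T} (+1)
site 3, node BGH: BG={G,T} ∩ H={T} → {T} (+0)
site 3, node ABGH: A={G} ∪ BGH={T} → {G,T} (+1)
site 3, node QV: Q={A} ∪ V={T} → {A,T} (+1)
site 3, node QVW: QV={A,T} ∩ W={A} → {A} (+0)
site 3, node ABGHQVW: ABGH={G,T} ∪ QVW={A} → {A,G,T} (+1)
site 4, node BG: B={T} ∪ G={A} → {A,T} (+1)
site 4, node BGH: BG={A,T} ∪ H={C} → {A,C,T} (+1)
site 4, node ABGH: A={G} ∪ BGH={A,C,T} → {A,C,G,T} (+1)
site 4, node QV: Q={A} ∪ V={T} → {A,T} (+1)
site 4, node QVW: QV={A,T} ∩ W={A} → {A} (+0)
site 4, node ABGHQVW: ABGH={A,C,G,T} ∩ QVW={A} → {A} (+0)
site 5, node BG: B={T} ∪ G={G} → {G,T} (+1)
site 5, node BGH: BG={G,T} ∩ H={G} → {G} (+0)
site 5, node ABGH: A={G} ∩ BGH={G} → {G} (+0)
site 5, node QV: Q={C} ∪ V={T} → {C,T} (+1)
site 5, node QVW: QV={C,T} ∩ W={T} → {T} (+0)
site 5, node ABGHQVW: ABGH={G} ∪ QVW={T} → {G,T} (+1)
per-site changes: [4, 3, 2, 4, 4, 3]; total = 20

20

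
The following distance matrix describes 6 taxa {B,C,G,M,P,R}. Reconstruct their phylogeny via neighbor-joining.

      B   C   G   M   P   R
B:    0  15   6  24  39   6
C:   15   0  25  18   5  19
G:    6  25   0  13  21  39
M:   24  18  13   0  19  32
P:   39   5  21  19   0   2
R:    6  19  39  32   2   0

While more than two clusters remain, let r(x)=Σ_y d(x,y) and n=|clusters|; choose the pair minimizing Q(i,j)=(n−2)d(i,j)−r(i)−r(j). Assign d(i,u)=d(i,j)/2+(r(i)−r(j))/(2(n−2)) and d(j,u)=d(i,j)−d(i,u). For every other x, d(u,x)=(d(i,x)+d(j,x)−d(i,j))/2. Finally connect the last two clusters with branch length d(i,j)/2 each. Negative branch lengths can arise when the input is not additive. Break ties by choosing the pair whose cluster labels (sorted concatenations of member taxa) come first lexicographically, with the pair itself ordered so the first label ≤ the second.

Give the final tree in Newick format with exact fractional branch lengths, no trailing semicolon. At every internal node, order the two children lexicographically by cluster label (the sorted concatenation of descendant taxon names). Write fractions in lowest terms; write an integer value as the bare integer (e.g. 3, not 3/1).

(((B:57/16,G:39/16):111/16,(C:8/3,(P:-1/2,R:5/2):25/3):115/16):137/32,M:137/32)

iteration 1: select P,R (d=2, Q=-176); attach at lengths (-1/2, 5/2); label the merged cluster PR
  updated: d(B,PR)=43/2, d(C,PR)=11, d(G,PR)=29, d(M,PR)=49/2
iteration 2: select C,PR (d=11, Q=-122); attach at lengths (8/3, 25/3); label the merged cluster CPR
  updated: d(B,CPR)=51/4, d(CPR,G)=43/2, d(CPR,M)=63/4
iteration 3: select B,G (d=6, Q=-285/4); attach at lengths (57/16, 39/16); label the merged cluster BG
  updated: d(BG,CPR)=113/8, d(BG,M)=31/2
iteration 4: select BG,CPR (d=113/8, Q=-363/8); attach at lengths (111/16, 115/16); label the merged cluster BCGPR
  updated: d(BCGPR,M)=137/16
iteration 5: select BCGPR,M (d=137/16); attach at lengths (137/32, 137/32); label the merged cluster BCGMPR
final tree: (((B:57/16,G:39/16):111/16,(C:8/3,(P:-1/2,R:5/2):25/3):115/16):137/32,M:137/32)
total length: 667/16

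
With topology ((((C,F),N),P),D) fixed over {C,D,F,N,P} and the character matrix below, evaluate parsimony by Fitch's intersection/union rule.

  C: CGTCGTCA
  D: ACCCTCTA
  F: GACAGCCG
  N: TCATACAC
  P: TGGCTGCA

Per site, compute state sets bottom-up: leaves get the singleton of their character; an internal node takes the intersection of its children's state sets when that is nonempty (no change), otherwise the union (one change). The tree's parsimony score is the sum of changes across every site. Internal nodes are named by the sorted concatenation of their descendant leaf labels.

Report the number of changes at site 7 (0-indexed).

2

site 0, node CF: C={C} ∪ F={G} → {C,G} (+1)
site 0, node CFN: CF={C,G} ∪ N={T} → {C,G,T} (+1)
site 0, node CFNP: CFN={C,G,T} ∩ P={T} → {T} (+0)
site 0, node CDFNP: CFNP={T} ∪ D={A} → {A,T} (+1)
site 1, node CF: C={G} ∪ F={A} → {A,G} (+1)
site 1, node CFN: CF={A,G} ∪ N={C} → {A,C,G} (+1)
site 1, node CFNP: CFN={A,C,G} ∩ P={G} → {G} (+0)
site 1, node CDFNP: CFNP={G} ∪ D={C} → {C,G} (+1)
site 2, node CF: C={T} ∪ F={C} → {C,T} (+1)
site 2, node CFN: CF={C,T} ∪ N={A} → {A,C,T} (+1)
site 2, node CFNP: CFN={A,C,T} ∪ P={G} → {A,C,G,T} (+1)
site 2, node CDFNP: CFNP={A,C,G,T} ∩ D={C} → {C} (+0)
site 3, node CF: C={C} ∪ F={A} → {A,C} (+1)
site 3, node CFN: CF={A,C} ∪ N={T} → {A,C,T} (+1)
site 3, node CFNP: CFN={A,C,T} ∩ P={C} → {C} (+0)
site 3, node CDFNP: CFNP={C} ∩ D={C} → {C} (+0)
site 4, node CF: C={G} ∩ F={G} → {G} (+0)
site 4, node CFN: CF={G} ∪ N={A} → {A,G} (+1)
site 4, node CFNP: CFN={A,G} ∪ P={T} → {A,G,T} (+1)
site 4, node CDFNP: CFNP={A,G,T} ∩ D={T} → {T} (+0)
site 5, node CF: C={T} ∪ F={C} → {C,T} (+1)
site 5, node CFN: CF={C,T} ∩ N={C} → {C} (+0)
site 5, node CFNP: CFN={C} ∪ P={G} → {C,G} (+1)
site 5, node CDFNP: CFNP={C,G} ∩ D={C} → {C} (+0)
site 6, node CF: C={C} ∩ F={C} → {C} (+0)
site 6, node CFN: CF={C} ∪ N={A} → {A,C} (+1)
site 6, node CFNP: CFN={A,C} ∩ P={C} → {C} (+0)
site 6, node CDFNP: CFNP={C} ∪ D={T} → {C,T} (+1)
site 7, node CF: C={A} ∪ F={G} → {A,G} (+1)
site 7, node CFN: CF={A,G} ∪ N={C} → {A,C,G} (+1)
site 7, node CFNP: CFN={A,C,G} ∩ P={A} → {A} (+0)
site 7, node CDFNP: CFNP={A} ∩ D={A} → {A} (+0)
per-site changes: [3, 3, 3, 2, 2, 2, 2, 2]; total = 19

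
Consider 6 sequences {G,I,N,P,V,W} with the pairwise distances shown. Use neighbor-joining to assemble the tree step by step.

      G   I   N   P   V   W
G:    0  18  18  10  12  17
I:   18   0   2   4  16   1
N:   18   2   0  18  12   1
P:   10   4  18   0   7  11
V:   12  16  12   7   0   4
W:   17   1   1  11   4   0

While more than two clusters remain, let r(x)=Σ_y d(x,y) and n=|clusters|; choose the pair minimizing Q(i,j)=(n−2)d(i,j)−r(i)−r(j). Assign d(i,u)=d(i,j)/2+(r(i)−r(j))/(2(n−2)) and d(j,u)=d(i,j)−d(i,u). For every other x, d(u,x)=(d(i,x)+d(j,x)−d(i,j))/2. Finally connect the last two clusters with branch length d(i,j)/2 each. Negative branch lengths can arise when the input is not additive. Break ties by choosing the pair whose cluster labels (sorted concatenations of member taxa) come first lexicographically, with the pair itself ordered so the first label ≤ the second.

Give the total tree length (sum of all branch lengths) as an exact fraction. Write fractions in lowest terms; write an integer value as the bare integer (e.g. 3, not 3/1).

183/8

iteration 1: select G,P (d=10, Q=-85); attach at lengths (65/8, 15/8); label the merged cluster GP
  updated: d(GP,I)=6, d(GP,N)=13, d(GP,V)=9/2, d(GP,W)=9
iteration 2: select GP,V (d=9/2, Q=-111/2); attach at lengths (19/12, 35/12); label the merged cluster GPV
  updated: d(GPV,I)=35/4, d(GPV,N)=41/4, d(GPV,W)=17/4
iteration 3: select GPV,W (d=17/4, Q=-21); attach at lengths (51/8, -17/8); label the merged cluster GPVW
  updated: d(GPVW,I)=11/4, d(GPVW,N)=7/2
iteration 4: select GPVW,I (d=11/4, Q=-33/4); attach at lengths (17/8, 5/8); label the merged cluster GIPVW
  updated: d(GIPVW,N)=11/8
iteration 5: select GIPVW,N (d=11/8); attach at lengths (11/16, 11/16); label the merged cluster GINPVW
final tree: (((((G:65/8,P:15/8):19/12,V:35/12):51/8,W:-17/8):17/8,I:5/8):11/16,N:11/16)
total length: 183/8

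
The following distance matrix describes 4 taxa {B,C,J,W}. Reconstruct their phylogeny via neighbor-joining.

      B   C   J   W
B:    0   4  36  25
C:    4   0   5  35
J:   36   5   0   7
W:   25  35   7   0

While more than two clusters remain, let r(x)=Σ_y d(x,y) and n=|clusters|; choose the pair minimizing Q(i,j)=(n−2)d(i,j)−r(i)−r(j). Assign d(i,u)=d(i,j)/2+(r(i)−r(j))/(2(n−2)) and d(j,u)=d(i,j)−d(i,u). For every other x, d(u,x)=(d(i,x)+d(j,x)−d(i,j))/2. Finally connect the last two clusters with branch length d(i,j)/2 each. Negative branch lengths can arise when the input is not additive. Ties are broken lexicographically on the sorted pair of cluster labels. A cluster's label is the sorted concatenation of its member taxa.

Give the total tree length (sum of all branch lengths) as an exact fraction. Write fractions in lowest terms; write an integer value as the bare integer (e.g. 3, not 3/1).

123/4

iteration 1: select B,C (d=4, Q=-101); attach at lengths (29/4, -13/4); label the merged cluster BC
  updated: d(BC,J)=37/2, d(BC,W)=28
iteration 2: select BC,J (d=37/2, Q=-107/2); attach at lengths (79/4, -5/4); label the merged cluster BCJ
  updated: d(BCJ,W)=33/4
iteration 3: select BCJ,W (d=33/4); attach at lengths (33/8, 33/8); label the merged cluster BCJW
final tree: (((B:29/4,C:-13/4):79/4,J:-5/4):33/8,W:33/8)
total length: 123/4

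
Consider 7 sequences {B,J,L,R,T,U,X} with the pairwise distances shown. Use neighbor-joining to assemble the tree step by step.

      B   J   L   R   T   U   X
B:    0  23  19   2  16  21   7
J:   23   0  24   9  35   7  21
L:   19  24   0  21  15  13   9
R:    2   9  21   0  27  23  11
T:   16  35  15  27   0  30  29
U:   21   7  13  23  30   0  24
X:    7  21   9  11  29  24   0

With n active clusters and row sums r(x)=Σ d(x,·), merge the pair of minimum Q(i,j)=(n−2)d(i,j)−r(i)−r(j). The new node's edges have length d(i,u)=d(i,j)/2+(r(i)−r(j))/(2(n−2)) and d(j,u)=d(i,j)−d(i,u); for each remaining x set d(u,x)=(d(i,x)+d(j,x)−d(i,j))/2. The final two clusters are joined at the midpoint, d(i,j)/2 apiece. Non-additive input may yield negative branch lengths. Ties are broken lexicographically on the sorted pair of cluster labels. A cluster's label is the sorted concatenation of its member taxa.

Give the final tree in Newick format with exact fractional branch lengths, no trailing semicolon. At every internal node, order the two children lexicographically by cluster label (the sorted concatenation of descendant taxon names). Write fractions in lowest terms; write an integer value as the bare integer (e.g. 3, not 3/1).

((((B:1/4,R:7/4):49/16,X:79/16):49/16,(J:18/5,U:17/5):155/16):77/32,(L:23/8,T:97/8):77/32)

iteration 1: select J,U (d=7, Q=-202); attach at lengths (18/5, 17/5); label the merged cluster JU
  updated: d(B,JU)=37/2, d(JU,L)=15, d(JU,R)=25/2, d(JU,T)=29, d(JU,X)=19
iteration 2: select L,T (d=15, Q=-135); attach at lengths (23/8, 97/8); label the merged cluster LT
  updated: d(B,LT)=10, d(JU,LT)=29/2, d(LT,R)=33/2, d(LT,X)=23/2
iteration 3: select B,R (d=2, Q=-147/2); attach at lengths (1/4, 7/4); label the merged cluster BR
  updated: d(BR,JU)=29/2, d(BR,LT)=49/4, d(BR,X)=8
iteration 4: select BR,X (d=8, Q=-229/4); attach at lengths (49/16, 79/16); label the merged cluster BRX
  updated: d(BRX,JU)=51/4, d(BRX,LT)=63/8
iteration 5: select BRX,JU (d=51/4, Q=-281/8); attach at lengths (49/16, 155/16); label the merged cluster BJRUX
  updated: d(BJRUX,LT)=77/16
iteration 6: select BJRUX,LT (d=77/16); attach at lengths (77/32, 77/32); label the merged cluster BJLRTUX
final tree: ((((B:1/4,R:7/4):49/16,X:79/16):49/16,(J:18/5,U:17/5):155/16):77/32,(L:23/8,T:97/8):77/32)
total length: 793/16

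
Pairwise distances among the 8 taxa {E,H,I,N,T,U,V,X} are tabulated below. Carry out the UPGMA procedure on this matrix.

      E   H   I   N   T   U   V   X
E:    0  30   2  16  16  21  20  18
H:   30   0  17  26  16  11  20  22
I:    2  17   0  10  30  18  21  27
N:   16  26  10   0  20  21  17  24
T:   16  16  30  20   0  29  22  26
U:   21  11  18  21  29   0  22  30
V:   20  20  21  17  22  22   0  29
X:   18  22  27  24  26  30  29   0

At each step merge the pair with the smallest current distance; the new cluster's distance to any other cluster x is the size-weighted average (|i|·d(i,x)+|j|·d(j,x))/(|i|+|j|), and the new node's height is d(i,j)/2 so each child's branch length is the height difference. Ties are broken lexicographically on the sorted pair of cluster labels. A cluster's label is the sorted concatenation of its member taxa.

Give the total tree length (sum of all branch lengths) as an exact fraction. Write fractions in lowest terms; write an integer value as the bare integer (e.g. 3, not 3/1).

1. join E+I (d=2) ⇒ EI; edges |E|=1, |I|=1
  updated: d(EI,H)=47/2, d(EI,N)=13, d(EI,T)=23, d(EI,U)=39/2, d(EI,V)=41/2, d(EI,X)=45/2
2. join H+U (d=11) ⇒ HU; edges |H|=11/2, |U|=11/2
  updated: d(EI,HU)=43/2, d(HU,N)=47/2, d(HU,T)=45/2, d(HU,V)=21, d(HU,X)=26
3. join EI+N (d=13) ⇒ EIN; edges |EI|=11/2, |N|=13/2
  updated: d(EIN,HU)=133/6, d(EIN,T)=22, d(EIN,V)=58/3, d(EIN,X)=23
4. join EIN+V (d=58/3) ⇒ EINV; edges |EIN|=19/6, |V|=29/3
  updated: d(EINV,HU)=175/8, d(EINV,T)=22, d(EINV,X)=49/2
5. join EINV+HU (d=175/8) ⇒ EHINUV; edges |EINV|=61/48, |HU|=87/16
  updated: d(EHINUV,T)=133/6, d(EHINUV,X)=25
6. join EHINUV+T (d=133/6) ⇒ EHINTUV; edges |EHINUV|=7/48, |T|=133/12
  updated: d(EHINTUV,X)=176/7
7. join EHINTUV+X (d=176/7) ⇒ EHINTUVX; edges |EHINTUV|=125/84, |X|=88/7
final tree: ((((((E:1,I:1):11/2,N:13/2):19/6,V:29/3):61/48,(H:11/2,U:11/2):87/16):7/48,T:133/12):125/84,X:88/7)
total length: 7821/112

7821/112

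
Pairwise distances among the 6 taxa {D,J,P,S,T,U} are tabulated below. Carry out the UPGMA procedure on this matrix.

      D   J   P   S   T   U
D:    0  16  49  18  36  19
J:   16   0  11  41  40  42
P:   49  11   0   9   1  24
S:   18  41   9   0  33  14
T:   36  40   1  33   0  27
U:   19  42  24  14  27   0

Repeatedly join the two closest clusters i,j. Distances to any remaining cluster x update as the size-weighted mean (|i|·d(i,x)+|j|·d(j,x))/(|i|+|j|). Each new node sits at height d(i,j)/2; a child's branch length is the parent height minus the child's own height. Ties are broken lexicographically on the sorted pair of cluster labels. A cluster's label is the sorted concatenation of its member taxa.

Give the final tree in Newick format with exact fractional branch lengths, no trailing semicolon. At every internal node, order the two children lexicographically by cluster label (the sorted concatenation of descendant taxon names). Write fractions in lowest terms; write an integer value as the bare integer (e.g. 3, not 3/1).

((D:8,J:8):8,((P:1/2,T:1/2):89/8,(S:7,U:7):37/8):35/8)

step 1: merge (P,T) at d=1; branch lengths P→1/2, T→1/2; new cluster PT
  updated: d(D,PT)=85/2, d(J,PT)=51/2, d(PT,S)=21, d(PT,U)=51/2
step 2: merge (S,U) at d=14; branch lengths S→7, U→7; new cluster SU
  updated: d(D,SU)=37/2, d(J,SU)=83/2, d(PT,SU)=93/4
step 3: merge (D,J) at d=16; branch lengths D→8, J→8; new cluster DJ
  updated: d(DJ,PT)=34, d(DJ,SU)=30
step 4: merge (PT,SU) at d=93/4; branch lengths PT→89/8, SU→37/8; new cluster PSTU
  updated: d(DJ,PSTU)=32
step 5: merge (DJ,PSTU) at d=32; branch lengths DJ→8, PSTU→35/8; new cluster DJPSTU
final tree: ((D:8,J:8):8,((P:1/2,T:1/2):89/8,(S:7,U:7):37/8):35/8)
total length: 473/8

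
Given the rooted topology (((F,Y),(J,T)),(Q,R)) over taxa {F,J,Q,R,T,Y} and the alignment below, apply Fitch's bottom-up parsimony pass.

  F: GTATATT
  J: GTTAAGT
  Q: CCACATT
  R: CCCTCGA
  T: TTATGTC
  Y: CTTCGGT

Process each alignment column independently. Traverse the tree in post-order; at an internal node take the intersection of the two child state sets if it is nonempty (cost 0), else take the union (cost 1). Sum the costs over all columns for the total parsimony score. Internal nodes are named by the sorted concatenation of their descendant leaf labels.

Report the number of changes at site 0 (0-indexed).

3

FY@0: {G} ∪ {C} = {C,G} (union, +1)
JT@0: {G} ∪ {T} = {G,T} (union, +1)
FJTY@0: {C,G} ∩ {G,T} = {G} (intersection, +0)
QR@0: {C} ∩ {C} = {C} (intersection, +0)
FJQRTY@0: {G} ∪ {C} = {C,G} (union, +1)
FY@1: {T} ∩ {T} = {T} (intersection, +0)
JT@1: {T} ∩ {T} = {T} (intersection, +0)
FJTY@1: {T} ∩ {T} = {T} (intersection, +0)
QR@1: {C} ∩ {C} = {C} (intersection, +0)
FJQRTY@1: {T} ∪ {C} = {C,T} (union, +1)
FY@2: {A} ∪ {T} = {A,T} (union, +1)
JT@2: {T} ∪ {A} = {A,T} (union, +1)
FJTY@2: {A,T} ∩ {A,T} = {A,T} (intersection, +0)
QR@2: {A} ∪ {C} = {A,C} (union, +1)
FJQRTY@2: {A,T} ∩ {A,C} = {A} (intersection, +0)
FY@3: {T} ∪ {C} = {C,T} (union, +1)
JT@3: {A} ∪ {T} = {A,T} (union, +1)
FJTY@3: {C,T} ∩ {A,T} = {T} (intersection, +0)
QR@3: {C} ∪ {T} = {C,T} (union, +1)
FJQRTY@3: {T} ∩ {C,T} = {T} (intersection, +0)
FY@4: {A} ∪ {G} = {A,G} (union, +1)
JT@4: {A} ∪ {G} = {A,G} (union, +1)
FJTY@4: {A,G} ∩ {A,G} = {A,G} (intersection, +0)
QR@4: {A} ∪ {C} = {A,C} (union, +1)
FJQRTY@4: {A,G} ∩ {A,C} = {A} (intersection, +0)
FY@5: {T} ∪ {G} = {G,T} (union, +1)
JT@5: {G} ∪ {T} = {G,T} (union, +1)
FJTY@5: {G,T} ∩ {G,T} = {G,T} (intersection, +0)
QR@5: {T} ∪ {G} = {G,T} (union, +1)
FJQRTY@5: {G,T} ∩ {G,T} = {G,T} (intersection, +0)
FY@6: {T} ∩ {T} = {T} (intersection, +0)
JT@6: {T} ∪ {C} = {C,T} (union, +1)
FJTY@6: {T} ∩ {C,T} = {T} (intersection, +0)
QR@6: {T} ∪ {A} = {A,T} (union, +1)
FJQRTY@6: {T} ∩ {A,T} = {T} (intersection, +0)
per-site changes: [3, 1, 3, 3, 3, 3, 2]; total = 18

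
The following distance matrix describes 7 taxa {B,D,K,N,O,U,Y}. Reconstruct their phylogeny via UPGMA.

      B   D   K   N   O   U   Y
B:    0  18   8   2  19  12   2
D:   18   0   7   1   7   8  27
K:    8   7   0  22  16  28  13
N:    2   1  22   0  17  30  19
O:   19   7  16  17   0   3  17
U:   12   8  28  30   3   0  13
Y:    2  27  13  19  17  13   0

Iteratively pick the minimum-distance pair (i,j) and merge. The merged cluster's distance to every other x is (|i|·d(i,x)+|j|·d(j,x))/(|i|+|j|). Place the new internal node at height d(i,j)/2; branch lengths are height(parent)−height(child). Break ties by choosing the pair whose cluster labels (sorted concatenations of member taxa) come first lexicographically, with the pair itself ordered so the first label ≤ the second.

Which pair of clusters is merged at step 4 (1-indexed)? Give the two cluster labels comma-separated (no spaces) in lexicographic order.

BY,K

step 1: merge (D,N) at d=1; branch lengths D→1/2, N→1/2; new cluster DN
  updated: d(B,DN)=10, d(DN,K)=29/2, d(DN,O)=12, d(DN,U)=19, d(DN,Y)=23
step 2: merge (B,Y) at d=2; branch lengths B→1, Y→1; new cluster BY
  updated: d(BY,DN)=33/2, d(BY,K)=21/2, d(BY,O)=18, d(BY,U)=25/2
step 3: merge (O,U) at d=3; branch lengths O→3/2, U→3/2; new cluster OU
  updated: d(BY,OU)=61/4, d(DN,OU)=31/2, d(K,OU)=22
step 4: merge (BY,K) at d=21/2; branch lengths BY→17/4, K→21/4; new cluster BKY
  updated: d(BKY,DN)=95/6, d(BKY,OU)=35/2
step 5: merge (DN,OU) at d=31/2; branch lengths DN→29/4, OU→25/4; new cluster DNOU
  updated: d(BKY,DNOU)=50/3
step 6: merge (BKY,DNOU) at d=50/3; branch lengths BKY→37/12, DNOU→7/12; new cluster BDKNOUY
final tree: (((B:1,Y:1):17/4,K:21/4):37/12,((D:1/2,N:1/2):29/4,(O:3/2,U:3/2):25/4):7/12)
total length: 98/3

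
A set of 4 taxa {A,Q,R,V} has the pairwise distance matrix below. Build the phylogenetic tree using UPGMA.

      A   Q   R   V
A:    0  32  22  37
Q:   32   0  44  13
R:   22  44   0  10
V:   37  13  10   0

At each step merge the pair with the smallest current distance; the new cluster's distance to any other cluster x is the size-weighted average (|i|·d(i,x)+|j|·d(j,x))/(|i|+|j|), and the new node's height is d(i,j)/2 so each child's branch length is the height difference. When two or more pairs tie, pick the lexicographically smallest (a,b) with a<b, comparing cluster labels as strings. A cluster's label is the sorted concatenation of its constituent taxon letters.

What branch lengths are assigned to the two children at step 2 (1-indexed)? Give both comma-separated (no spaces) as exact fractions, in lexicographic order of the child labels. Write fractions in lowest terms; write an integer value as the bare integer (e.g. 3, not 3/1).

57/4,37/4

1. join R+V (d=10) ⇒ RV; edges |R|=5, |V|=5
  updated: d(A,RV)=59/2, d(Q,RV)=57/2
2. join Q+RV (d=57/2) ⇒ QRV; edges |Q|=57/4, |RV|=37/4
  updated: d(A,QRV)=91/3
3. join A+QRV (d=91/3) ⇒ AQRV; edges |A|=91/6, |QRV|=11/12
final tree: (A:91/6,(Q:57/4,(R:5,V:5):37/4):11/12)
total length: 595/12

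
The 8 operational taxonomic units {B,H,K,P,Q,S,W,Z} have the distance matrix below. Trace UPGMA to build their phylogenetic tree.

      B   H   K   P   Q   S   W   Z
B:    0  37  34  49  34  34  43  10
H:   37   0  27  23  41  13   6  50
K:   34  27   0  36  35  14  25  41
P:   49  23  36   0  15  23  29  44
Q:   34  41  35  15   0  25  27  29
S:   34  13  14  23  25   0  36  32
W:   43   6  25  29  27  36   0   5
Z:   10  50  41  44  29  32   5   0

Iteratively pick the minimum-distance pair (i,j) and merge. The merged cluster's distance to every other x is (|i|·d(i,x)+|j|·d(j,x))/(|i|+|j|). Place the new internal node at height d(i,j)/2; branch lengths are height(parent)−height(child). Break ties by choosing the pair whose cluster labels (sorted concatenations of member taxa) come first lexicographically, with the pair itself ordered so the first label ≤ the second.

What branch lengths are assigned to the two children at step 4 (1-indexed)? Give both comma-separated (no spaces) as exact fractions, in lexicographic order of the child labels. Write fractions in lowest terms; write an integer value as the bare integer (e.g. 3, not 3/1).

iteration 1: select W,Z (d=5); attach at lengths (5/2, 5/2); label the merged cluster WZ
  updated: d(B,WZ)=53/2, d(H,WZ)=28, d(K,WZ)=33, d(P,WZ)=73/2, d(Q,WZ)=28, d(S,WZ)=34
iteration 2: select H,S (d=13); attach at lengths (13/2, 13/2); label the merged cluster HS
  updated: d(B,HS)=71/2, d(HS,K)=41/2, d(HS,P)=23, d(HS,Q)=33, d(HS,WZ)=31
iteration 3: select P,Q (d=15); attach at lengths (15/2, 15/2); label the merged cluster PQ
  updated: d(B,PQ)=83/2, d(HS,PQ)=28, d(K,PQ)=71/2, d(PQ,WZ)=129/4
iteration 4: select HS,K (d=41/2); attach at lengths (15/4, 41/4); label the merged cluster HKS
  updated: d(B,HKS)=35, d(HKS,PQ)=61/2, d(HKS,WZ)=95/3
iteration 5: select B,WZ (d=53/2); attach at lengths (53/4, 43/4); label the merged cluster BWZ
  updated: d(BWZ,HKS)=295/9, d(BWZ,PQ)=106/3
iteration 6: select HKS,PQ (d=61/2); attach at lengths (5, 31/4); label the merged cluster HKPQS
  updated: d(BWZ,HKPQS)=169/5
iteration 7: select BWZ,HKPQS (d=169/5); attach at lengths (73/20, 33/20); label the merged cluster BHKPQSWZ
final tree: ((B:53/4,(W:5/2,Z:5/2):43/4):73/20,(((H:13/2,S:13/2):15/4,K:41/4):5,(P:15/2,Q:15/2):31/4):33/20)
total length: 1781/20

15/4,41/4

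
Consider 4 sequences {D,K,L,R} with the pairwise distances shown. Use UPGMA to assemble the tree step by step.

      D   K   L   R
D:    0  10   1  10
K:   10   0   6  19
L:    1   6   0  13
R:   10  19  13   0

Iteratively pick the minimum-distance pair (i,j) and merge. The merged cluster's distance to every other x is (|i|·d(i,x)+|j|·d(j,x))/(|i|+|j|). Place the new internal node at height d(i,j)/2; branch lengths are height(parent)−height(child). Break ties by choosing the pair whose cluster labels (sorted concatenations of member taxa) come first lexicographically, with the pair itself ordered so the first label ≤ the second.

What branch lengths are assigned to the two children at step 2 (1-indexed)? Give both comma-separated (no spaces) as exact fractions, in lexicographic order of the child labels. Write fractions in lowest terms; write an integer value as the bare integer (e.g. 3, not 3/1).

7/2,4

step 1: merge (D,L) at d=1; branch lengths D→1/2, L→1/2; new cluster DL
  updated: d(DL,K)=8, d(DL,R)=23/2
step 2: merge (DL,K) at d=8; branch lengths DL→7/2, K→4; new cluster DKL
  updated: d(DKL,R)=14
step 3: merge (DKL,R) at d=14; branch lengths DKL→3, R→7; new cluster DKLR
final tree: (((D:1/2,L:1/2):7/2,K:4):3,R:7)
total length: 37/2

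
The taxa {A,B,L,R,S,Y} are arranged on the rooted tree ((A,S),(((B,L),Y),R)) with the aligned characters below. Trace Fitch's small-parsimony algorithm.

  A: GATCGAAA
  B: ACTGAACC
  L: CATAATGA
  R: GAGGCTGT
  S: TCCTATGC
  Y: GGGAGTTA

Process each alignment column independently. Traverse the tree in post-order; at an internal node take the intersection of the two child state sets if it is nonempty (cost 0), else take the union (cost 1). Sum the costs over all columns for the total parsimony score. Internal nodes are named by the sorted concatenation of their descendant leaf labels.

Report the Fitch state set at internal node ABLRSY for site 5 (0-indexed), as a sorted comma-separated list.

T

[col 0] AS: children A:{G}, S:{T} ∪→ {G,T}; cost 1
[col 0] BL: children B:{A}, L:{C} ∪→ {A,C}; cost 1
[col 0] BLY: children BL:{A,C}, Y:{G} ∪→ {A,C,G}; cost 1
[col 0] BLRY: children BLY:{A,C,G}, R:{G} ∩→ {G}; cost 0
[col 0] ABLRSY: children AS:{G,T}, BLRY:{G} ∩→ {G}; cost 0
[col 1] AS: children A:{A}, S:{C} ∪→ {A,C}; cost 1
[col 1] BL: children B:{C}, L:{A} ∪→ {A,C}; cost 1
[col 1] BLY: children BL:{A,C}, Y:{G} ∪→ {A,C,G}; cost 1
[col 1] BLRY: children BLY:{A,C,G}, R:{A} ∩→ {A}; cost 0
[col 1] ABLRSY: children AS:{A,C}, BLRY:{A} ∩→ {A}; cost 0
[col 2] AS: children A:{T}, S:{C} ∪→ {C,T}; cost 1
[col 2] BL: children B:{T}, L:{T} ∩→ {T}; cost 0
[col 2] BLY: children BL:{T}, Y:{G} ∪→ {G,T}; cost 1
[col 2] BLRY: children BLY:{G,T}, R:{G} ∩→ {G}; cost 0
[col 2] ABLRSY: children AS:{C,T}, BLRY:{G} ∪→ {C,G,T}; cost 1
[col 3] AS: children A:{C}, S:{T} ∪→ {C,T}; cost 1
[col 3] BL: children B:{G}, L:{A} ∪→ {A,G}; cost 1
[col 3] BLY: children BL:{A,G}, Y:{A} ∩→ {A}; cost 0
[col 3] BLRY: children BLY:{A}, R:{G} ∪→ {A,G}; cost 1
[col 3] ABLRSY: children AS:{C,T}, BLRY:{A,G} ∪→ {A,C,G,T}; cost 1
[col 4] AS: children A:{G}, S:{A} ∪→ {A,G}; cost 1
[col 4] BL: children B:{A}, L:{A} ∩→ {A}; cost 0
[col 4] BLY: children BL:{A}, Y:{G} ∪→ {A,G}; cost 1
[col 4] BLRY: children BLY:{A,G}, R:{C} ∪→ {A,C,G}; cost 1
[col 4] ABLRSY: children AS:{A,G}, BLRY:{A,C,G} ∩→ {A,G}; cost 0
[col 5] AS: children A:{A}, S:{T} ∪→ {A,T}; cost 1
[col 5] BL: children B:{A}, L:{T} ∪→ {A,T}; cost 1
[col 5] BLY: children BL:{A,T}, Y:{T} ∩→ {T}; cost 0
[col 5] BLRY: children BLY:{T}, R:{T} ∩→ {T}; cost 0
[col 5] ABLRSY: children AS:{A,T}, BLRY:{T} ∩→ {T}; cost 0
[col 6] AS: children A:{A}, S:{G} ∪→ {A,G}; cost 1
[col 6] BL: children B:{C}, L:{G} ∪→ {C,G}; cost 1
[col 6] BLY: children BL:{C,G}, Y:{T} ∪→ {C,G,T}; cost 1
[col 6] BLRY: children BLY:{C,G,T}, R:{G} ∩→ {G}; cost 0
[col 6] ABLRSY: children AS:{A,G}, BLRY:{G} ∩→ {G}; cost 0
[col 7] AS: children A:{A}, S:{C} ∪→ {A,C}; cost 1
[col 7] BL: children B:{C}, L:{A} ∪→ {A,C}; cost 1
[col 7] BLY: children BL:{A,C}, Y:{A} ∩→ {A}; cost 0
[col 7] BLRY: children BLY:{A}, R:{T} ∪→ {A,T}; cost 1
[col 7] ABLRSY: children AS:{A,C}, BLRY:{A,T} ∩→ {A}; cost 0
per-site changes: [3, 3, 3, 4, 3, 2, 3, 3]; total = 24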